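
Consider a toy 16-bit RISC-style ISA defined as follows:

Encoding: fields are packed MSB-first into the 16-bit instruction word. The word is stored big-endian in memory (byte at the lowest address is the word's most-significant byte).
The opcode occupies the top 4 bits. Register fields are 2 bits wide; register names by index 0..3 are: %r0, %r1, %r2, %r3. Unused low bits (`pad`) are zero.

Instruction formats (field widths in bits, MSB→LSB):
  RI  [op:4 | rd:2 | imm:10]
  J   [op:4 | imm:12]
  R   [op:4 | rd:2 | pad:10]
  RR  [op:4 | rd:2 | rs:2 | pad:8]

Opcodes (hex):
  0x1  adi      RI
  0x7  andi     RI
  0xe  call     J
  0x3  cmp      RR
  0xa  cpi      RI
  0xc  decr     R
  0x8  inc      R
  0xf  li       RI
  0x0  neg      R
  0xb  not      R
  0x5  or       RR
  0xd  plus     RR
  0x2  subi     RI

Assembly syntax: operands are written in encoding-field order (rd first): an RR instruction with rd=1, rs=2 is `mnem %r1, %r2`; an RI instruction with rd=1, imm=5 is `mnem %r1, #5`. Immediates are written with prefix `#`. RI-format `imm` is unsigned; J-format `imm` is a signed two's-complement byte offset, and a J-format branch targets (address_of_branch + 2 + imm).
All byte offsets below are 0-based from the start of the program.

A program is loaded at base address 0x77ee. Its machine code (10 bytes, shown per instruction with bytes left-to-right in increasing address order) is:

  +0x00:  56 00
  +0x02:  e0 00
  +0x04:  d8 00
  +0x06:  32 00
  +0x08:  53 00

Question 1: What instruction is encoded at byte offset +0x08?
+0x08: 53 00 ⇒ word 0x5300 (big)
  op=0x5300>>12=0x5 ⇒ or (RR)
  rd@[11:10]=0x0 ⇒ %r0
  rs@[9:8]=0x3 ⇒ %r3

or %r0, %r3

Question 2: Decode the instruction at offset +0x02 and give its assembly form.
call #0

@+02  big-endian(e0 00) = 0xe000
  top 4b → 0xe → call [J]
  imm@[11:0]=0x0 ⇒ #0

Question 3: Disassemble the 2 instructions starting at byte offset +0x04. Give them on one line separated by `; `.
@+04  big-endian(d8 00) = 0xd800
  top 4b → 0xd → plus [RR]
  [11:10] rd=2 = %r2
  [9:8] rs=0 = %r0
@+06  big-endian(32 00) = 0x3200
  top 4b → 0x3 → cmp [RR]
  [11:10] rd=0 = %r0
  [9:8] rs=2 = %r2

plus %r2, %r0; cmp %r0, %r2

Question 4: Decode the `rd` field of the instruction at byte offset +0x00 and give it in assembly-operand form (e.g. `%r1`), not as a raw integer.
%r1

@+00  big-endian(56 00) = 0x5600
  op=0x5600>>12=0x5 ⇒ or (RR)
  rd@[11:10]=0x1 ⇒ %r1
  rs@[9:8]=0x2 ⇒ %r2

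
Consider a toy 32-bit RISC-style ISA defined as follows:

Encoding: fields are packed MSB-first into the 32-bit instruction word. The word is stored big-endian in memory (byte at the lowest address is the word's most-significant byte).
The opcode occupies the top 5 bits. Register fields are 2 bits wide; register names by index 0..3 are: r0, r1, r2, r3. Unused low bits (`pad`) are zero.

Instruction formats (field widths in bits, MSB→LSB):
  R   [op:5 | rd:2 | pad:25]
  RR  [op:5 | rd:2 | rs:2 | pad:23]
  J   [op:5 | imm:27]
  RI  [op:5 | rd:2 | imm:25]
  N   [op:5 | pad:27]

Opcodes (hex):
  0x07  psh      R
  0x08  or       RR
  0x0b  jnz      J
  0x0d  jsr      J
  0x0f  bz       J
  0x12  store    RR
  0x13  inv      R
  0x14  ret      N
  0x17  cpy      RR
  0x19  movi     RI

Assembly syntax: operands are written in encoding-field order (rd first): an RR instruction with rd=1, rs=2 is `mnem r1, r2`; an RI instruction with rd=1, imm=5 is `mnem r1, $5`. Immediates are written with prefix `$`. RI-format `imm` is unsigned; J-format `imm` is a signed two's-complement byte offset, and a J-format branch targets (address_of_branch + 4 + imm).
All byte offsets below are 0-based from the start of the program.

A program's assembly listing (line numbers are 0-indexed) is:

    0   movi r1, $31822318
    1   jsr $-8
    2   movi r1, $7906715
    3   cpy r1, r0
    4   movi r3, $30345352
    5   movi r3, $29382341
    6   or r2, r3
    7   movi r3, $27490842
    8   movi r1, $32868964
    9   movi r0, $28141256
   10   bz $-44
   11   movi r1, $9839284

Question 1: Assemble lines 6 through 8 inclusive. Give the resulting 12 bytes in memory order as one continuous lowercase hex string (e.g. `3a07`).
line 6 (or): pack op=0x8:5|rd=2:2|rs=3:2|pad=0:23 = 0x45800000; big→ 45 80 00 00
line 7 (movi): pack op=0x19:5|rd=3:2|imm=27490842:25 = 0xcfa37a1a; big→ cf a3 7a 1a
line 8 (movi): pack op=0x19:5|rd=1:2|imm=32868964:25 = 0xcbf58a64; big→ cb f5 8a 64

45800000cfa37a1acbf58a64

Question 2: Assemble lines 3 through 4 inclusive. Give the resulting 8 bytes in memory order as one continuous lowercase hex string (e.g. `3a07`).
ba000000cfcf0888

3. cpy fields op=0x17:5|rd=1:2|rs=0:2|pad=0:23 → word ba000000h → ba 00 00 00
4. movi fields op=0x19:5|rd=3:2|imm=30345352:25 → word cfcf0888h → cf cf 08 88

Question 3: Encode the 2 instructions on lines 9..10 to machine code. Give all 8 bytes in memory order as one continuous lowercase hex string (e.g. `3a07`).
line 9 (movi): pack op=0x19:5|rd=0:2|imm=28141256:25 = 0xc9ad66c8; big→ c9 ad 66 c8
line 10 (bz): pack op=0xf:5|imm=-44:27 = 0x7fffffd4; big→ 7f ff ff d4

c9ad66c87fffffd4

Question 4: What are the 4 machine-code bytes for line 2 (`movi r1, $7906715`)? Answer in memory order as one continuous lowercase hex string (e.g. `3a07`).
L2: movi op=0x19:5|rd=1:2|imm=7906715:25 ⇒ 0xca78a59b ⇒ big ca 78 a5 9b

ca78a59b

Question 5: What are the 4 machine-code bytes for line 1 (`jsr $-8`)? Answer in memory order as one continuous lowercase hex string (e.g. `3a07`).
line 1 (jsr): pack op=0xd:5|imm=-8:27 = 0x6ffffff8; big→ 6f ff ff f8

6ffffff8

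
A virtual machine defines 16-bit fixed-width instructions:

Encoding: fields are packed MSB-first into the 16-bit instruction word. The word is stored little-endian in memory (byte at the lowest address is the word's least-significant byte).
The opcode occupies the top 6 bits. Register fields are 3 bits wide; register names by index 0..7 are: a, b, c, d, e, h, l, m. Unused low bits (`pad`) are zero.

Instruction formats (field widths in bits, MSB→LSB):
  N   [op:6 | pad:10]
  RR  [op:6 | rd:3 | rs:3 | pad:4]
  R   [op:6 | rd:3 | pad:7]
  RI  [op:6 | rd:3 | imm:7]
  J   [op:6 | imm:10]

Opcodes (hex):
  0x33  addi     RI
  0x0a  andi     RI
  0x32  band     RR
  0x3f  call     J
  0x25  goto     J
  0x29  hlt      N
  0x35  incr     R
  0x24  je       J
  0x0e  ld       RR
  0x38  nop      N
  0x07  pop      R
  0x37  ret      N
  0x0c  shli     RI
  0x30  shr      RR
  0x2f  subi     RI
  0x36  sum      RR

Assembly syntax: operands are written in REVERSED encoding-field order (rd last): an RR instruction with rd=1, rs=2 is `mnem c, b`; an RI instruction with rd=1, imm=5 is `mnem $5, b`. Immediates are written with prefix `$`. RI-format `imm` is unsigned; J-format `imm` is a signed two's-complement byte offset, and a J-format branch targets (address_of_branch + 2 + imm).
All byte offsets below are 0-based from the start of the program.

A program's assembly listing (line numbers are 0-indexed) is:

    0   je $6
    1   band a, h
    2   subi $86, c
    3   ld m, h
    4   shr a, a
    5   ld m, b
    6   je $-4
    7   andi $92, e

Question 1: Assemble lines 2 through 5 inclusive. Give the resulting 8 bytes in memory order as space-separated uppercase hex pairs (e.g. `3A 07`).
2. subi fields op=0x2f:6|rd=2:3|imm=86:7 → word bd56h → 56 bd
3. ld fields op=0xe:6|rd=5:3|rs=7:3|pad=0:4 → word 3af0h → f0 3a
4. shr fields op=0x30:6|rd=0:3|rs=0:3|pad=0:4 → word c000h → 00 c0
5. ld fields op=0xe:6|rd=1:3|rs=7:3|pad=0:4 → word 38f0h → f0 38

56 BD F0 3A 00 C0 F0 38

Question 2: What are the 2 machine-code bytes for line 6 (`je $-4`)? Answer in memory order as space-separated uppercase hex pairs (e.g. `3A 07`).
FC 93

line 6 (je): pack op=0x24:6|imm=-4:10 = 0x93fc; little→ fc 93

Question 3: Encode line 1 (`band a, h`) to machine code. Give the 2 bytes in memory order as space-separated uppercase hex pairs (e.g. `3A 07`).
L1: band op=0x32:6|rd=5:3|rs=0:3|pad=0:4 ⇒ 0xca80 ⇒ little 80 ca

80 CA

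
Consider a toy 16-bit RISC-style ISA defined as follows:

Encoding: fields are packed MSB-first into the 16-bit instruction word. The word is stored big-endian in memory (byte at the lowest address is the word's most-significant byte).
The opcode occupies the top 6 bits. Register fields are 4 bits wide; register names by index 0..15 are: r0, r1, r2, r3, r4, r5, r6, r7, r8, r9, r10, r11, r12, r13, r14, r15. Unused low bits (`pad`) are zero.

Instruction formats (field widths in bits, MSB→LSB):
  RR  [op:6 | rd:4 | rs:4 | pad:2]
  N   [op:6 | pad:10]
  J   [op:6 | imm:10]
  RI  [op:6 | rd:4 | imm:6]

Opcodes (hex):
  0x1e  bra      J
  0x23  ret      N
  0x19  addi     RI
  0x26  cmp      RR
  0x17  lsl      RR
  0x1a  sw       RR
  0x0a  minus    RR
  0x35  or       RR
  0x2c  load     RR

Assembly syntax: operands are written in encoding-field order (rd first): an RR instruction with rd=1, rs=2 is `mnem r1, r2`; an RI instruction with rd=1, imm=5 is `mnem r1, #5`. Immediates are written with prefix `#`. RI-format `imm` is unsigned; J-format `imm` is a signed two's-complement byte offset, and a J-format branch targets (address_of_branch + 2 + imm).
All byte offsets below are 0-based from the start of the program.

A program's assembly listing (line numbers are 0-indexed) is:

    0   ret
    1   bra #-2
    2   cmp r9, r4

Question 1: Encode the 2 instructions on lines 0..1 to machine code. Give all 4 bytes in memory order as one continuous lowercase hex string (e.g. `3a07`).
line 0 (ret): pack op=0x23:6|pad=0:10 = 0x8c00; big→ 8c 00
line 1 (bra): pack op=0x1e:6|imm=-2:10 = 0x7bfe; big→ 7b fe

8c007bfe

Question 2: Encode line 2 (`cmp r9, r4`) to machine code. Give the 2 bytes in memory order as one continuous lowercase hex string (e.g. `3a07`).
9a50

2. cmp fields op=0x26:6|rd=9:4|rs=4:4|pad=0:2 → word 9a50h → 9a 50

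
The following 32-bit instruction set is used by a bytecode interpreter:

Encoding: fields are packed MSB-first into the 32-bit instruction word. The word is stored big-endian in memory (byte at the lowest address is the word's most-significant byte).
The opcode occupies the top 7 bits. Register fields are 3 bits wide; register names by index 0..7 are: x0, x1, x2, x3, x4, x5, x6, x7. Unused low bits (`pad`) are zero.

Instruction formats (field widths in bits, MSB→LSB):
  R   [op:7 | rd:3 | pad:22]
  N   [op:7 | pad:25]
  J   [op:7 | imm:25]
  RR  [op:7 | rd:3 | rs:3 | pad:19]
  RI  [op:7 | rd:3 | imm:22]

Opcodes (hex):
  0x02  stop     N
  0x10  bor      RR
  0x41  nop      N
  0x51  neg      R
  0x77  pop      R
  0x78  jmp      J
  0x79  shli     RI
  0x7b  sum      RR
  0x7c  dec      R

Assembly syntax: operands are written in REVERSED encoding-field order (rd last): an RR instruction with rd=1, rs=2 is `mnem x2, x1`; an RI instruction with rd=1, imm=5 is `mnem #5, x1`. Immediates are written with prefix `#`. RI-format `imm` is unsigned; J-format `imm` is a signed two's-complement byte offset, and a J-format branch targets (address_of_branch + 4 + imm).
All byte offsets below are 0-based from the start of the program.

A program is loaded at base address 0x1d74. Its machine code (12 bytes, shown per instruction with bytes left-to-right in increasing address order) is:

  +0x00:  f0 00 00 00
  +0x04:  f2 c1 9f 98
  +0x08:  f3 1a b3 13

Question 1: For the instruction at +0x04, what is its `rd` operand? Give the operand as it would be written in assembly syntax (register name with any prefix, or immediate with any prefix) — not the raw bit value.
x3

+0x04: f2 c1 9f 98 ⇒ word 0xf2c19f98 (big)
  op=0xf2c19f98>>25=0x79 ⇒ shli (RI)
  [24:22] rd=3 = x3
  [21:0] imm=106392 = #106392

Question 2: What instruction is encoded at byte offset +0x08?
shli #1749779, x4

+0x08: f3 1a b3 13 ⇒ word 0xf31ab313 (big)
  top 7b → 0x79 → shli [RI]
  rd: (w>>22)&0x7=0x4 → x4
  imm: (w>>0)&0x3fffff=0x1ab313 → #1749779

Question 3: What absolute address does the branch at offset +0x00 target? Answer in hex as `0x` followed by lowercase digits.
0x1d78

[00] f0 00 00 00 → 0xf0000000
  opcode bits[31:25]=0x78: jmp/J
  imm: (w>>0)&0x1ffffff=0x0 → #0
  target = base 0x1d74 + off 0x00 + 4 + imm 0 = 0x1d78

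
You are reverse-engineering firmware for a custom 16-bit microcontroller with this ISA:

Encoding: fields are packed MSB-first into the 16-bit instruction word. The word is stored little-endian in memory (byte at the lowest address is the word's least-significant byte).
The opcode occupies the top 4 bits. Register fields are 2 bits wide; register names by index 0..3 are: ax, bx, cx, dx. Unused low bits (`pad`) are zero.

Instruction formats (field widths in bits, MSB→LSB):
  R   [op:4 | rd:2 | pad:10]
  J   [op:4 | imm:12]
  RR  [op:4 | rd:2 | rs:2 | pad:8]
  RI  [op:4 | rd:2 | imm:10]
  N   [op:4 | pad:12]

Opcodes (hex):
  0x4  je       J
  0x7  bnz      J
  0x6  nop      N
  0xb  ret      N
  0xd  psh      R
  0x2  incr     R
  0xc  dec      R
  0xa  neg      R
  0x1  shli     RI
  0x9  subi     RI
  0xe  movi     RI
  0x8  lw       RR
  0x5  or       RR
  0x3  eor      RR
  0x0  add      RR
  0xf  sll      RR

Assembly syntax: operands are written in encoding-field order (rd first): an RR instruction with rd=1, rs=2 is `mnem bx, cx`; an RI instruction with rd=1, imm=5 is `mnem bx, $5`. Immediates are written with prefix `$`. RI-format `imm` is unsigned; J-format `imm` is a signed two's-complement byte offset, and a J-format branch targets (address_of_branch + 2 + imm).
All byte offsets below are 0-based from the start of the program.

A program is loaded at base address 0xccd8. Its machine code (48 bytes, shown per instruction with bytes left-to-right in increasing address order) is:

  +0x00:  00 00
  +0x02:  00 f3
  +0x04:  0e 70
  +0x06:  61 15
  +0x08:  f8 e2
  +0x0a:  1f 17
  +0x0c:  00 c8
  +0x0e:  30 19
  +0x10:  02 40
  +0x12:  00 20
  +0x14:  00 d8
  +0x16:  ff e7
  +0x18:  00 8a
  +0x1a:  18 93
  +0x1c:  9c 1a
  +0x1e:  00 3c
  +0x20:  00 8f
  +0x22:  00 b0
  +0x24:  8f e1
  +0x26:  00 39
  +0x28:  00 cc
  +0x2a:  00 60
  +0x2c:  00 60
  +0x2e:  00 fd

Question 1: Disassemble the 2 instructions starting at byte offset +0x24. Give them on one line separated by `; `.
movi ax, $399; eor cx, bx

off 0x24: read 8f e1 as little → 0xe18f
  op=0xe18f>>12=0xe ⇒ movi (RI)
  rd@[11:10]=0x0 ⇒ ax
  imm@[9:0]=0x18f ⇒ $399
off 0x26: read 00 39 as little → 0x3900
  op=0x3900>>12=0x3 ⇒ eor (RR)
  rd@[11:10]=0x2 ⇒ cx
  rs@[9:8]=0x1 ⇒ bx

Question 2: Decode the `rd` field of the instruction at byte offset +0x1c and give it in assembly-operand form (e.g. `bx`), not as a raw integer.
@+1c  little-endian(9c 1a) = 0x1a9c
  opcode bits[15:12]=0x1: shli/RI
  rd: (w>>10)&0x3=0x2 → cx
  imm: (w>>0)&0x3ff=0x29c → $668

cx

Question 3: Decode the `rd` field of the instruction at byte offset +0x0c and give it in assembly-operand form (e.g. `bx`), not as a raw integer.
cx

@+0c  little-endian(00 c8) = 0xc800
  opcode bits[15:12]=0xc: dec/R
  [11:10] rd=2 = cx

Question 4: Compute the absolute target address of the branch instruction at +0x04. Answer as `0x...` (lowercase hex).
[04] 0e 70 → 0x700e
  opcode bits[15:12]=0x7: bnz/J
  [11:0] imm=14 = $14
  target = base 0xccd8 + off 0x04 + 2 + imm 14 = 0xccec

0xccec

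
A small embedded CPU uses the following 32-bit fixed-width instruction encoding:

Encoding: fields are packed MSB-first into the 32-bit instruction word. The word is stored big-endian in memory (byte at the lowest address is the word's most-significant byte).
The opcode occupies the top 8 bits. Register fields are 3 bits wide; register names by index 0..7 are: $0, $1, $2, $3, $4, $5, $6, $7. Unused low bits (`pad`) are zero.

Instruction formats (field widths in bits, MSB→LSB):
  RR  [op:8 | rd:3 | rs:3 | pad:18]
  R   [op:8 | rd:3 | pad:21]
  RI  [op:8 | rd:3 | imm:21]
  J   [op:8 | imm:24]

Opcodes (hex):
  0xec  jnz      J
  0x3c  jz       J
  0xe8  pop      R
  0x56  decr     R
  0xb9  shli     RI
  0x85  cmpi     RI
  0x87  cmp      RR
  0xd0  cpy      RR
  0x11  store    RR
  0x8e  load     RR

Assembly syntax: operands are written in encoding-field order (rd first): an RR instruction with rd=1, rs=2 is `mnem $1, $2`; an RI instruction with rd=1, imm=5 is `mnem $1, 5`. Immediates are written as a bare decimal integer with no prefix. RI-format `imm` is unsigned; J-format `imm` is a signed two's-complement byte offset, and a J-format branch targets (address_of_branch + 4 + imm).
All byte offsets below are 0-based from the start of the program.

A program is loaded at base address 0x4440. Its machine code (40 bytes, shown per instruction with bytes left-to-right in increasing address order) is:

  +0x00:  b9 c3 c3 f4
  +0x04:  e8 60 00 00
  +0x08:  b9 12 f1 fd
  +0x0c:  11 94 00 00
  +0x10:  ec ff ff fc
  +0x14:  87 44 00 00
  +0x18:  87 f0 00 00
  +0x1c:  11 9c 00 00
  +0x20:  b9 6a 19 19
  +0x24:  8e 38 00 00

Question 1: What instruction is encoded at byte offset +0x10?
jnz -4

+0x10: ec ff ff fc ⇒ word 0xecfffffc (big)
  top 8b → 0xec → jnz [J]
  [23:0] imm=16777212 (s24→-4) = -4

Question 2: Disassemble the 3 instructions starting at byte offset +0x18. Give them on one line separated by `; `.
cmp $7, $4; store $4, $7; shli $3, 661785

@+18  big-endian(87 f0 00 00) = 0x87f00000
  top 8b → 0x87 → cmp [RR]
  rd@[23:21]=0x7 ⇒ $7
  rs@[20:18]=0x4 ⇒ $4
@+1c  big-endian(11 9c 00 00) = 0x119c0000
  top 8b → 0x11 → store [RR]
  rd@[23:21]=0x4 ⇒ $4
  rs@[20:18]=0x7 ⇒ $7
@+20  big-endian(b9 6a 19 19) = 0xb96a1919
  top 8b → 0xb9 → shli [RI]
  rd@[23:21]=0x3 ⇒ $3
  imm@[20:0]=0xa1919 ⇒ 661785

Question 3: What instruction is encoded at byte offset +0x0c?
store $4, $5

@+0c  big-endian(11 94 00 00) = 0x11940000
  op=0x11940000>>24=0x11 ⇒ store (RR)
  rd: (w>>21)&0x7=0x4 → $4
  rs: (w>>18)&0x7=0x5 → $5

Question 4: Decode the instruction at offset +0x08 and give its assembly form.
shli $0, 1241597

off 0x08: read b9 12 f1 fd as big → 0xb912f1fd
  op=0xb912f1fd>>24=0xb9 ⇒ shli (RI)
  [23:21] rd=0 = $0
  [20:0] imm=1241597 = 1241597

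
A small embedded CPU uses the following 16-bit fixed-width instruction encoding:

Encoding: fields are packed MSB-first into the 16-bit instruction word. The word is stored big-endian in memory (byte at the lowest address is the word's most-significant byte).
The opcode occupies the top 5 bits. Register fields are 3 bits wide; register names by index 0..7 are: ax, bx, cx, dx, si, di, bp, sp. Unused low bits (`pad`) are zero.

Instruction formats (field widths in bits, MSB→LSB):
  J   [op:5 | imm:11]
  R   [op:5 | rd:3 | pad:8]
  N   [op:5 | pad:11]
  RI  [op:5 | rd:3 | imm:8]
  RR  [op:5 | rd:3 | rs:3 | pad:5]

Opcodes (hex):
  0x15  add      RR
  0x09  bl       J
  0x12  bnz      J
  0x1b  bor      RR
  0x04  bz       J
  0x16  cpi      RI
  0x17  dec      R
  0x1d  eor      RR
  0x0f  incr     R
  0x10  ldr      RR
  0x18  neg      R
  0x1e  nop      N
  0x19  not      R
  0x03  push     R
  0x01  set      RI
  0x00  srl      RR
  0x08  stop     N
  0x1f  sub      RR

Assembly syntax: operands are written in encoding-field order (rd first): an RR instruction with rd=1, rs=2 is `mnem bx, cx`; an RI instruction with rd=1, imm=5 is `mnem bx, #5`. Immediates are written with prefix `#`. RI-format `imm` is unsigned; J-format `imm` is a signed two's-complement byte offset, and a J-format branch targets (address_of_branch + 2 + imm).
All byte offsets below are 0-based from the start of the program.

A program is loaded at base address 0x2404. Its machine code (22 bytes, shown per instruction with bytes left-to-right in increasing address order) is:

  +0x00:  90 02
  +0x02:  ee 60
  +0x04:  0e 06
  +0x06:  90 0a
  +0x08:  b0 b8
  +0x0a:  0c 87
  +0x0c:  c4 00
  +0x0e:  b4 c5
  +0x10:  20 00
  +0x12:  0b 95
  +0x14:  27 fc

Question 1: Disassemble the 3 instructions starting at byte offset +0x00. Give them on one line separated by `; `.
bnz #2; eor bp, dx; set bp, #6

@+00  big-endian(90 02) = 0x9002
  op=0x9002>>11=0x12 ⇒ bnz (J)
  [10:0] imm=2 = #2
@+02  big-endian(ee 60) = 0xee60
  op=0xee60>>11=0x1d ⇒ eor (RR)
  [10:8] rd=6 = bp
  [7:5] rs=3 = dx
@+04  big-endian(0e 06) = 0x0e06
  op=0x0e06>>11=0x1 ⇒ set (RI)
  [10:8] rd=6 = bp
  [7:0] imm=6 = #6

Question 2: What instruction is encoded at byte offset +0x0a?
[0a] 0c 87 → 0x0c87
  opcode bits[15:11]=0x1: set/RI
  rd: (w>>8)&0x7=0x4 → si
  imm: (w>>0)&0xff=0x87 → #135

set si, #135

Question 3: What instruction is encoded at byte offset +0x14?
@+14  big-endian(27 fc) = 0x27fc
  top 5b → 0x4 → bz [J]
  [10:0] imm=2044 (s11→-4) = #-4

bz #-4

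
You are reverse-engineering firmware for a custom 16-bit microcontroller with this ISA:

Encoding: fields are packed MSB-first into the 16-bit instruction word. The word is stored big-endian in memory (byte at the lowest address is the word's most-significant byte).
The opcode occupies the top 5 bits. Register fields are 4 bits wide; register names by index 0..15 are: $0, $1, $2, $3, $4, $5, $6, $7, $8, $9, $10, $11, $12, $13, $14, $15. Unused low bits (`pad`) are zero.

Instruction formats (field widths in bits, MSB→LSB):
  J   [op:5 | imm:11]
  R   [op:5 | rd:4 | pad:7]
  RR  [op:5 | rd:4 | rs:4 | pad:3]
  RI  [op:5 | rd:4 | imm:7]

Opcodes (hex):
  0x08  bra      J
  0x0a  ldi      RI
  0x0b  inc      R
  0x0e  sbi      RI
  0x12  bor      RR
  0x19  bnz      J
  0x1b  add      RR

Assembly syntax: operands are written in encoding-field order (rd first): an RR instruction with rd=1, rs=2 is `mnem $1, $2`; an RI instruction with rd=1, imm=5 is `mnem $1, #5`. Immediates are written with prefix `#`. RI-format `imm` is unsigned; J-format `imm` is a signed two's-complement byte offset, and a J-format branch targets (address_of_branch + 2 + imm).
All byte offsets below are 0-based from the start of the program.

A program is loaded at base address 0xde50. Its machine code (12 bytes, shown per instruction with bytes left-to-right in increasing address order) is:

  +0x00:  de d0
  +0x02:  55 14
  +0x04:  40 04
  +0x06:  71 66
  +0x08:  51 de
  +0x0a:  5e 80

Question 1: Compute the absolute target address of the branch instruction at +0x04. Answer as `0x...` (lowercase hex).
@+04  big-endian(40 04) = 0x4004
  op=0x4004>>11=0x8 ⇒ bra (J)
  imm: (w>>0)&0x7ff=0x4 → #4
  target = base 0xde50 + off 0x04 + 2 + imm 4 = 0xde5a

0xde5a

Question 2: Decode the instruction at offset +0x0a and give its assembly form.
inc $13

@+0a  big-endian(5e 80) = 0x5e80
  op=0x5e80>>11=0xb ⇒ inc (R)
  [10:7] rd=13 = $13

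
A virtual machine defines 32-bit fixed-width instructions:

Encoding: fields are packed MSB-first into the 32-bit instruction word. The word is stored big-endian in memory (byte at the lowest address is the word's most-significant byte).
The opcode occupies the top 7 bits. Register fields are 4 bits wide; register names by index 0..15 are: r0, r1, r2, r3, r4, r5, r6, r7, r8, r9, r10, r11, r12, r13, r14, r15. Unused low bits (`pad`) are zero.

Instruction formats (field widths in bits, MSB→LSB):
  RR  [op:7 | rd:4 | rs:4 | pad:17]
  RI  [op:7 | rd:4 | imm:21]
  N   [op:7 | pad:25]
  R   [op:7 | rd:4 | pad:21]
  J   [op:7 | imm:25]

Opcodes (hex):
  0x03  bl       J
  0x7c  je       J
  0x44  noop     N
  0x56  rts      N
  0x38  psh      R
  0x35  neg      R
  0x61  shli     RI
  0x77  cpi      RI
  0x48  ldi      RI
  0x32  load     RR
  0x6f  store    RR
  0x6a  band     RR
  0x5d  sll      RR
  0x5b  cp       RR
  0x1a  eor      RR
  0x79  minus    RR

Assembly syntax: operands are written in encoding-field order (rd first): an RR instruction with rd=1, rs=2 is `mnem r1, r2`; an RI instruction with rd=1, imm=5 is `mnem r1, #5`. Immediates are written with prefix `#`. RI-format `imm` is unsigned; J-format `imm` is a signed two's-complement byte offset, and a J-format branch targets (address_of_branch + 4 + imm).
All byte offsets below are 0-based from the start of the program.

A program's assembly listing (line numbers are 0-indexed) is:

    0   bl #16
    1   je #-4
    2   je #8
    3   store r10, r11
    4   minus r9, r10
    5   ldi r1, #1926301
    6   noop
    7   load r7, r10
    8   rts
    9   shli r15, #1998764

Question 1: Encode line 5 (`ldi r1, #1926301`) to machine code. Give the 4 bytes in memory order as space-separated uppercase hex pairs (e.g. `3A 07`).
90 3D 64 9D

5. ldi fields op=0x48:7|rd=1:4|imm=1926301:21 → word 903d649dh → 90 3d 64 9d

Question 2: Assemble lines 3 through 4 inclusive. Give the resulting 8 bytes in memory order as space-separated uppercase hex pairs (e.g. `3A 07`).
DF 56 00 00 F3 34 00 00

line 3 (store): pack op=0x6f:7|rd=10:4|rs=11:4|pad=0:17 = 0xdf560000; big→ df 56 00 00
line 4 (minus): pack op=0x79:7|rd=9:4|rs=10:4|pad=0:17 = 0xf3340000; big→ f3 34 00 00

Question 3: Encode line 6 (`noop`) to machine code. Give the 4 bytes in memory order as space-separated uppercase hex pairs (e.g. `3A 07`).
88 00 00 00

6. noop fields op=0x44:7|pad=0:25 → word 88000000h → 88 00 00 00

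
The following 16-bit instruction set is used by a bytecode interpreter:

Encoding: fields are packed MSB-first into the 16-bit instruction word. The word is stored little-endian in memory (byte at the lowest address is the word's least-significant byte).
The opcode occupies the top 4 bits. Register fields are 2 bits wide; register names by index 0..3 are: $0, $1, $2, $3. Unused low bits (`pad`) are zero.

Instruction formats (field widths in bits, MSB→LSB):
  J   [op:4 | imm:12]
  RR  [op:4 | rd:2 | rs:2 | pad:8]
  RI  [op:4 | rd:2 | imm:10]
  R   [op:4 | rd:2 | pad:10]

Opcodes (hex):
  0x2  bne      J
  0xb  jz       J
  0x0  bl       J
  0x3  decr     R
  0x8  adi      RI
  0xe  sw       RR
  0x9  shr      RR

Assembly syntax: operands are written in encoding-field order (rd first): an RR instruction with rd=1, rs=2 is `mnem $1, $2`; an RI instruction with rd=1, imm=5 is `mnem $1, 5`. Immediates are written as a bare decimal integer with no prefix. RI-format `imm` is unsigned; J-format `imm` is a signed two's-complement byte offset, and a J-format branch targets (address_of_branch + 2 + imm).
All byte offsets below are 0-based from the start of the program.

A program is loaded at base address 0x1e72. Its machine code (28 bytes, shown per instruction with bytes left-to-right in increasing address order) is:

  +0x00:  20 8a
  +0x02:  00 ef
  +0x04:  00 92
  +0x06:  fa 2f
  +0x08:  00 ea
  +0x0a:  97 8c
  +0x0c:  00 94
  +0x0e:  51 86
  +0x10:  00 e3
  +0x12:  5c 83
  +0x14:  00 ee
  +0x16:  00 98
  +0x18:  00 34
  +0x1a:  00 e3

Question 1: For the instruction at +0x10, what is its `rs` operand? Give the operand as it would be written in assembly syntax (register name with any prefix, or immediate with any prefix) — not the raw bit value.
$3

+0x10: 00 e3 ⇒ word 0xe300 (little)
  op=0xe300>>12=0xe ⇒ sw (RR)
  rd@[11:10]=0x0 ⇒ $0
  rs@[9:8]=0x3 ⇒ $3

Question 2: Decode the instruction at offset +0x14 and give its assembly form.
sw $3, $2

@+14  little-endian(00 ee) = 0xee00
  top 4b → 0xe → sw [RR]
  rd: (w>>10)&0x3=0x3 → $3
  rs: (w>>8)&0x3=0x2 → $2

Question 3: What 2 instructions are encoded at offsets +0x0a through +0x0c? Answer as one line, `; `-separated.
+0x0a: 97 8c ⇒ word 0x8c97 (little)
  opcode bits[15:12]=0x8: adi/RI
  rd@[11:10]=0x3 ⇒ $3
  imm@[9:0]=0x97 ⇒ 151
+0x0c: 00 94 ⇒ word 0x9400 (little)
  opcode bits[15:12]=0x9: shr/RR
  rd@[11:10]=0x1 ⇒ $1
  rs@[9:8]=0x0 ⇒ $0

adi $3, 151; shr $1, $0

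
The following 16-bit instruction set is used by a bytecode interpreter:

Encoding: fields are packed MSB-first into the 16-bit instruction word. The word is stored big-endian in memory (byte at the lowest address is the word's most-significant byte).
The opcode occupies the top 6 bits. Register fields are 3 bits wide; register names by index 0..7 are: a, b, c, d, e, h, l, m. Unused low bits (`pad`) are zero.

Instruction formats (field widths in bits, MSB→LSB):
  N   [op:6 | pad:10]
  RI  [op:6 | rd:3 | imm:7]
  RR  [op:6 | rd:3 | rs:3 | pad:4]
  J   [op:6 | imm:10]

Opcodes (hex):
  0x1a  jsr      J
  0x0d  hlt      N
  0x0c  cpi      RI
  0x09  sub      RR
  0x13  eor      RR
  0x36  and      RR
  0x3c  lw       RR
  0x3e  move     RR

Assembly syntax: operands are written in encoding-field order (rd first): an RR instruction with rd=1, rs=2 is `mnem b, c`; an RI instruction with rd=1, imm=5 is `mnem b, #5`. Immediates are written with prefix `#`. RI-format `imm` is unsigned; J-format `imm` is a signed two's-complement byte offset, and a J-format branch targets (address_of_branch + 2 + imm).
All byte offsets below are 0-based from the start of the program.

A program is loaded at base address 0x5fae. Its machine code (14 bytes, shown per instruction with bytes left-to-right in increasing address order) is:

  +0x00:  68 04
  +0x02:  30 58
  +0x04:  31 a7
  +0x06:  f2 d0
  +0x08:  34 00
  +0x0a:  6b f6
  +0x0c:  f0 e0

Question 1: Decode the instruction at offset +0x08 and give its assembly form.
[08] 34 00 → 0x3400
  op=0x3400>>10=0xd ⇒ hlt (N)

hlt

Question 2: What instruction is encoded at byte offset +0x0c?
lw b, l

off 0x0c: read f0 e0 as big → 0xf0e0
  op=0xf0e0>>10=0x3c ⇒ lw (RR)
  rd@[9:7]=0x1 ⇒ b
  rs@[6:4]=0x6 ⇒ l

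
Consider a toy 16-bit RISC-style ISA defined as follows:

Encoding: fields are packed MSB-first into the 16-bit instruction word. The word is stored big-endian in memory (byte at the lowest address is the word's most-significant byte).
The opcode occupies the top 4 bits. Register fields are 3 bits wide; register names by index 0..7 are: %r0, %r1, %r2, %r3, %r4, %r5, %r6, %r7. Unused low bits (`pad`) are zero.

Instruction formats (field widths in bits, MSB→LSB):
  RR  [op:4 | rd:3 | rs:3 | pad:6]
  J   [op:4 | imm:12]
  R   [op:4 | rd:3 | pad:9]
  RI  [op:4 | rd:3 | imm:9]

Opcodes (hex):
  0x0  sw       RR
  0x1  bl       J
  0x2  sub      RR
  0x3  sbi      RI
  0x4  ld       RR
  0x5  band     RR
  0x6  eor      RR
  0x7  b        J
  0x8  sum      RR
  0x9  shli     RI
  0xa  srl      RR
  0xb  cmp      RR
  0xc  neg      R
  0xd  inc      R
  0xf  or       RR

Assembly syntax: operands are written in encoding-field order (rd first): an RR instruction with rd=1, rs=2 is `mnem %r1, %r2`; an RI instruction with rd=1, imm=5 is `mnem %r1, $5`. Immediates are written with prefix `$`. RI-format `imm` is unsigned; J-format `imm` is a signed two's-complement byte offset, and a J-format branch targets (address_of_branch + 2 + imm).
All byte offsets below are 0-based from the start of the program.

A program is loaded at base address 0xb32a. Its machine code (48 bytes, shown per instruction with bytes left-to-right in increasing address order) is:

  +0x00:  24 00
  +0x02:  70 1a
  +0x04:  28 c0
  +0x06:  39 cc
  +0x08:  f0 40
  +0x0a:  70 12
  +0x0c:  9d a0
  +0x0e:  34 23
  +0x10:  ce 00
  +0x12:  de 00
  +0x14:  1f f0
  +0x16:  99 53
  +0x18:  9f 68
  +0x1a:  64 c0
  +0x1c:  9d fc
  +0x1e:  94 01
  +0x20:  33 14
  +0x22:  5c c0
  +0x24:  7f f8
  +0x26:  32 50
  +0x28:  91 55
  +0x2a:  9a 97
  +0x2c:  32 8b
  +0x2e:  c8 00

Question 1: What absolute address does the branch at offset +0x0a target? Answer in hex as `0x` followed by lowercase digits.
[0a] 70 12 → 0x7012
  top 4b → 0x7 → b [J]
  imm@[11:0]=0x12 ⇒ $18
  target = base 0xb32a + off 0x0a + 2 + imm 18 = 0xb348

0xb348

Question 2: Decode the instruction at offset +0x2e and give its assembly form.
off 0x2e: read c8 00 as big → 0xc800
  top 4b → 0xc → neg [R]
  rd@[11:9]=0x4 ⇒ %r4

neg %r4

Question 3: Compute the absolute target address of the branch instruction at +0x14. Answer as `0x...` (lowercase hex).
@+14  big-endian(1f f0) = 0x1ff0
  top 4b → 0x1 → bl [J]
  imm: (w>>0)&0xfff=0xff0 (s12→-16) → $-16
  target = base 0xb32a + off 0x14 + 2 + imm -16 = 0xb330

0xb330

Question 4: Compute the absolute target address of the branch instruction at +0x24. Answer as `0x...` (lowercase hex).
0xb348

off 0x24: read 7f f8 as big → 0x7ff8
  top 4b → 0x7 → b [J]
  [11:0] imm=4088 (s12→-8) = $-8
  target = base 0xb32a + off 0x24 + 2 + imm -8 = 0xb348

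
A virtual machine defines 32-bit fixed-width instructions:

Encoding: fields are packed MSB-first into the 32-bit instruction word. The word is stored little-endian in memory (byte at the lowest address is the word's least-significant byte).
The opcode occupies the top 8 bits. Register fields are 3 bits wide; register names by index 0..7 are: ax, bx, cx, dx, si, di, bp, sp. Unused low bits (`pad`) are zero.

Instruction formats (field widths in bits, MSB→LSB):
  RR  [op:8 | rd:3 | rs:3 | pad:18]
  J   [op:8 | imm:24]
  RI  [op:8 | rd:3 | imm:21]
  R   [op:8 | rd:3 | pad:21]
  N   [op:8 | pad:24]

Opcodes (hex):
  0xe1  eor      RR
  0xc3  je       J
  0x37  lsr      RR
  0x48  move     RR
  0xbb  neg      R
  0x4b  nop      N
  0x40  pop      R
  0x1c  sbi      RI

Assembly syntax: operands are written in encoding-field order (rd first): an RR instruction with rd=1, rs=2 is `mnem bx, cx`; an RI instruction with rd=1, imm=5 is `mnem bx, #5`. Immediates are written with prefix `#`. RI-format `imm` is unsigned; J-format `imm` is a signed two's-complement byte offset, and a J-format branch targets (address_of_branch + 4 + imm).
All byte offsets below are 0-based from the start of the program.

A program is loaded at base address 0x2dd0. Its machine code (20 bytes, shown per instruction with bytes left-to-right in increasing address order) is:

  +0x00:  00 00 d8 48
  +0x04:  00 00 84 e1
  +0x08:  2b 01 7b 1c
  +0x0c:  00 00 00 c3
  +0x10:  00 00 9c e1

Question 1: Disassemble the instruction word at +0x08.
off 0x08: read 2b 01 7b 1c as little → 0x1c7b012b
  opcode bits[31:24]=0x1c: sbi/RI
  rd@[23:21]=0x3 ⇒ dx
  imm@[20:0]=0x1b012b ⇒ #1769771

sbi dx, #1769771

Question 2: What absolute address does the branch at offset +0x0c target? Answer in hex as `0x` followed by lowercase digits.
@+0c  little-endian(00 00 00 c3) = 0xc3000000
  top 8b → 0xc3 → je [J]
  imm: (w>>0)&0xffffff=0x0 → #0
  target = base 0x2dd0 + off 0x0c + 4 + imm 0 = 0x2de0

0x2de0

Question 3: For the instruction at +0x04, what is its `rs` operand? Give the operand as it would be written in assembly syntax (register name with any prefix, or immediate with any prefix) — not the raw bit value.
bx

+0x04: 00 00 84 e1 ⇒ word 0xe1840000 (little)
  op=0xe1840000>>24=0xe1 ⇒ eor (RR)
  rd: (w>>21)&0x7=0x4 → si
  rs: (w>>18)&0x7=0x1 → bx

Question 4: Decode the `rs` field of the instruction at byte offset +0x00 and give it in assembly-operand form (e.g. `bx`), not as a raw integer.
+0x00: 00 00 d8 48 ⇒ word 0x48d80000 (little)
  opcode bits[31:24]=0x48: move/RR
  [23:21] rd=6 = bp
  [20:18] rs=6 = bp

bp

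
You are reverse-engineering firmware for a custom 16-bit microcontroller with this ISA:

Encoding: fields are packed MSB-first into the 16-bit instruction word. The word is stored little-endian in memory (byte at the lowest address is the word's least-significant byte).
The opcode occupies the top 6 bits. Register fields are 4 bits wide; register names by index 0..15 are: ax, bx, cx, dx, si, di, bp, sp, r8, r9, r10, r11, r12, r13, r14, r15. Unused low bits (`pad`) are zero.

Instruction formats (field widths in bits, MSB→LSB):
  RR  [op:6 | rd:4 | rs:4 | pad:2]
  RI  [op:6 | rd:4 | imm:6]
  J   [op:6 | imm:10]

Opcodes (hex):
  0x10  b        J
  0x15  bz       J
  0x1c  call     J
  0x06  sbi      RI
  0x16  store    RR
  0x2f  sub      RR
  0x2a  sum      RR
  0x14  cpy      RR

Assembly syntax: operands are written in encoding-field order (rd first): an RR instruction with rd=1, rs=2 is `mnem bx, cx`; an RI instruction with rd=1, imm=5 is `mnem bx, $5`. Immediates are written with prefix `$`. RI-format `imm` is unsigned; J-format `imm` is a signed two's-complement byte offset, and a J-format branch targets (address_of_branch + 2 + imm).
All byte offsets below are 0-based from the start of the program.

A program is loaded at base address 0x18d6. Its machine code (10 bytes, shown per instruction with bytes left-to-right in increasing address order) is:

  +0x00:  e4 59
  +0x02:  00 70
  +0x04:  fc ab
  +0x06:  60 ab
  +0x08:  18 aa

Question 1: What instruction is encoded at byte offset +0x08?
sum r8, bp

+0x08: 18 aa ⇒ word 0xaa18 (little)
  opcode bits[15:10]=0x2a: sum/RR
  rd: (w>>6)&0xf=0x8 → r8
  rs: (w>>2)&0xf=0x6 → bp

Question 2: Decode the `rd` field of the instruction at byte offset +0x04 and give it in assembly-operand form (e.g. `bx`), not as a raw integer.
r15

+0x04: fc ab ⇒ word 0xabfc (little)
  opcode bits[15:10]=0x2a: sum/RR
  rd: (w>>6)&0xf=0xf → r15
  rs: (w>>2)&0xf=0xf → r15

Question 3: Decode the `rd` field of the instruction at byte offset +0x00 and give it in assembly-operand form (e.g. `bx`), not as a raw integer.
off 0x00: read e4 59 as little → 0x59e4
  opcode bits[15:10]=0x16: store/RR
  [9:6] rd=7 = sp
  [5:2] rs=9 = r9

sp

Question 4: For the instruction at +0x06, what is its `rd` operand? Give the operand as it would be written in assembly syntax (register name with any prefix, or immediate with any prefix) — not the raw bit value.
r13

+0x06: 60 ab ⇒ word 0xab60 (little)
  op=0xab60>>10=0x2a ⇒ sum (RR)
  rd: (w>>6)&0xf=0xd → r13
  rs: (w>>2)&0xf=0x8 → r8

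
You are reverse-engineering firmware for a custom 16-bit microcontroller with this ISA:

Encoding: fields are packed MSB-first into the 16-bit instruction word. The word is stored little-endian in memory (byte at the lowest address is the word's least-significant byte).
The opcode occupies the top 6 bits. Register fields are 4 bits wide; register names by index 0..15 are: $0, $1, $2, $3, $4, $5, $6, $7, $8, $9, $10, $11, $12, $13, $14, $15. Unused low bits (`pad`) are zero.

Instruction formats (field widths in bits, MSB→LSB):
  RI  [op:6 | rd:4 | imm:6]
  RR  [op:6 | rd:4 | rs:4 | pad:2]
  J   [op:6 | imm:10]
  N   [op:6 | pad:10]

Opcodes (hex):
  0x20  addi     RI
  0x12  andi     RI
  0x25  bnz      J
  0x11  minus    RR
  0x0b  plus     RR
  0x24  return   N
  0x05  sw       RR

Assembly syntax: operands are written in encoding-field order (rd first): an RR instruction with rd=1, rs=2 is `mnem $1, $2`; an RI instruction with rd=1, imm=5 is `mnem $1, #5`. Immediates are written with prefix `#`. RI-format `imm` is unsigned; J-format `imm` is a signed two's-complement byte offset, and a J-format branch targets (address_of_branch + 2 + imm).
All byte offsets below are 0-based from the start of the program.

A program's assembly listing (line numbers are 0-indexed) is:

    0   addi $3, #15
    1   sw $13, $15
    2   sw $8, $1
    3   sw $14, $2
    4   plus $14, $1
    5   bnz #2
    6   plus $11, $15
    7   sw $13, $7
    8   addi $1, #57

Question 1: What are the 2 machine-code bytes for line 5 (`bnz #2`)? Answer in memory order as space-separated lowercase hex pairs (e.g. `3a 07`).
02 94

5. bnz fields op=0x25:6|imm=2:10 → word 9402h → 02 94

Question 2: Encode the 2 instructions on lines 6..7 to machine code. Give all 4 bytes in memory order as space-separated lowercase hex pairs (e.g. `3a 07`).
6. plus fields op=0xb:6|rd=11:4|rs=15:4|pad=0:2 → word 2efch → fc 2e
7. sw fields op=0x5:6|rd=13:4|rs=7:4|pad=0:2 → word 175ch → 5c 17

fc 2e 5c 17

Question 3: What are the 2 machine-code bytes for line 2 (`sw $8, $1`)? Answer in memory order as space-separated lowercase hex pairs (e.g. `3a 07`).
L2: sw op=0x5:6|rd=8:4|rs=1:4|pad=0:2 ⇒ 0x1604 ⇒ little 04 16

04 16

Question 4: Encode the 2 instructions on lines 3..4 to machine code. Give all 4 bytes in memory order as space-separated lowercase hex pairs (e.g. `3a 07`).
88 17 84 2f

L3: sw op=0x5:6|rd=14:4|rs=2:4|pad=0:2 ⇒ 0x1788 ⇒ little 88 17
L4: plus op=0xb:6|rd=14:4|rs=1:4|pad=0:2 ⇒ 0x2f84 ⇒ little 84 2f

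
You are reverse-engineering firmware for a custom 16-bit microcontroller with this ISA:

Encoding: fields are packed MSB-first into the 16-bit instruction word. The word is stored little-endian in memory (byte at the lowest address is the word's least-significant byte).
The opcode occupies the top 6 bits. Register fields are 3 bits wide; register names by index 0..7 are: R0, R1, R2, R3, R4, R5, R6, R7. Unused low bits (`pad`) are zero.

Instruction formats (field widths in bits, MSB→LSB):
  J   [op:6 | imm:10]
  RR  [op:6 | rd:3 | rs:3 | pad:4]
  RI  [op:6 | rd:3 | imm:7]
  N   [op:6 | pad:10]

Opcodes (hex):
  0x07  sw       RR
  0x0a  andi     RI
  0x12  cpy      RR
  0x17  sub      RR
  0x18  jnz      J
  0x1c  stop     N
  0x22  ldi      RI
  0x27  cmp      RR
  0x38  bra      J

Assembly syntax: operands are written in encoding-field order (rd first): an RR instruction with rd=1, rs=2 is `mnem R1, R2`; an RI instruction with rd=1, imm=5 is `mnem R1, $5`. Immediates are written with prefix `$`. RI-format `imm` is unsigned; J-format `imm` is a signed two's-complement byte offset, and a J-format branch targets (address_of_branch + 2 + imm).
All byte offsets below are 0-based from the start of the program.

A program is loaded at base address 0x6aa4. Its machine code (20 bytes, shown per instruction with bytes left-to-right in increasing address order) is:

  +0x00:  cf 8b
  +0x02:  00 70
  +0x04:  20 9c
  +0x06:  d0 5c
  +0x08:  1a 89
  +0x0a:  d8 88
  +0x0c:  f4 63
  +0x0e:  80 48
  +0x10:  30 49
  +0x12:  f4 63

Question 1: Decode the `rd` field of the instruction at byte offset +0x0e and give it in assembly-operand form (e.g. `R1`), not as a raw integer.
R1

[0e] 80 48 → 0x4880
  op=0x4880>>10=0x12 ⇒ cpy (RR)
  [9:7] rd=1 = R1
  [6:4] rs=0 = R0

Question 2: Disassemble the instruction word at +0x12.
jnz $-12

@+12  little-endian(f4 63) = 0x63f4
  op=0x63f4>>10=0x18 ⇒ jnz (J)
  [9:0] imm=1012 (s10→-12) = $-12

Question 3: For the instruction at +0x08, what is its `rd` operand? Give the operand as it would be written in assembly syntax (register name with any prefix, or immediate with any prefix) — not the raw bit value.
R2

+0x08: 1a 89 ⇒ word 0x891a (little)
  opcode bits[15:10]=0x22: ldi/RI
  rd@[9:7]=0x2 ⇒ R2
  imm@[6:0]=0x1a ⇒ $26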